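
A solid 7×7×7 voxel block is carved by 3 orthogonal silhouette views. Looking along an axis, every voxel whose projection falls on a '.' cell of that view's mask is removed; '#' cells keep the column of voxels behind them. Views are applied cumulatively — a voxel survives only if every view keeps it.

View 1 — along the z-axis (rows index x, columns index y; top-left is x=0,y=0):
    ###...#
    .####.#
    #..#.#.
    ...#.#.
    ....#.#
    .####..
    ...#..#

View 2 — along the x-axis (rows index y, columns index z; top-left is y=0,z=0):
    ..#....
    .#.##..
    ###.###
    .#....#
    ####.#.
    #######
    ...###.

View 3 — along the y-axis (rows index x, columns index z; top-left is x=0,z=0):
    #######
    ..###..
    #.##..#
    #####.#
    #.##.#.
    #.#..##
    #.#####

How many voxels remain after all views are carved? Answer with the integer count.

remaining voxels: 53

initial block: 7^3 = 343
carve view 1 (along z, XY-mask fill 22/49): 154 voxels remain
carve view 2 (along x, YZ-mask fill 27/49): 80 voxels remain
carve view 3 (along y, XZ-mask fill 34/49): 53 voxels remain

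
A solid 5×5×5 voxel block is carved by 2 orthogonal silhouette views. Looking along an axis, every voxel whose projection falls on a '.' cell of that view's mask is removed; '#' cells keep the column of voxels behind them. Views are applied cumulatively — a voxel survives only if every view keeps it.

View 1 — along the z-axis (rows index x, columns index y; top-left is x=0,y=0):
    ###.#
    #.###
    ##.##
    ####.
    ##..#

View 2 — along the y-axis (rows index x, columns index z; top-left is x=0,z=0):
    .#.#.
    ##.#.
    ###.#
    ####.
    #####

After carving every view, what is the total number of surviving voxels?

remaining voxels: 67

full grid |V| = 125
  1. axis=2 (XY plane), |mask|=19  ⇒  voxels=95
  2. axis=1 (XZ plane), |mask|=18  ⇒  voxels=67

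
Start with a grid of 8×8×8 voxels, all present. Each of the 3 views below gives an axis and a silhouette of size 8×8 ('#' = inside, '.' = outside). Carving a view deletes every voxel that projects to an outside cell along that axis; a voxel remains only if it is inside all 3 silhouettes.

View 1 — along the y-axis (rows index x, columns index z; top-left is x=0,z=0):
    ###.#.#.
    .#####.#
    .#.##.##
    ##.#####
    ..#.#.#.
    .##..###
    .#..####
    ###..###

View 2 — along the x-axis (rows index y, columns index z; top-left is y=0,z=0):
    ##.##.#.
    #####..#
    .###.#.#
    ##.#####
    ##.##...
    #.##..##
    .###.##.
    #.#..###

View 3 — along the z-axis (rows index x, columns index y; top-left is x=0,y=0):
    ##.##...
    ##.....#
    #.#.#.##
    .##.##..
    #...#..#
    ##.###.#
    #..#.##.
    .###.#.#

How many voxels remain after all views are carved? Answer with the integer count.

115 voxels

start: 8×8×8 = 512 voxels
V1 y: intersect with XZ mask (42 set) -- 336 left
V2 x: intersect with YZ mask (42 set) -- 215 left
V3 z: intersect with XY mask (34 set) -- 115 left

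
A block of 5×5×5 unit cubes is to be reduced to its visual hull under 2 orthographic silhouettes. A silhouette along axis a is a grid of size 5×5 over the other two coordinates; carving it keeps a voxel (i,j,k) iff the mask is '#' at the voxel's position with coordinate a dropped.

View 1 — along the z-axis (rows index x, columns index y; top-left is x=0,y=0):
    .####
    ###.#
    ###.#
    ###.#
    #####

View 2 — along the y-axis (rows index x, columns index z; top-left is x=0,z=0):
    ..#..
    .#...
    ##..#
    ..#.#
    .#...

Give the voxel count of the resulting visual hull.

voxel count = 33

initial block: 5^3 = 125
step 1: project along z, AND mask (21/25) → |grid| = 105
step 2: project along y, AND mask (8/25) → |grid| = 33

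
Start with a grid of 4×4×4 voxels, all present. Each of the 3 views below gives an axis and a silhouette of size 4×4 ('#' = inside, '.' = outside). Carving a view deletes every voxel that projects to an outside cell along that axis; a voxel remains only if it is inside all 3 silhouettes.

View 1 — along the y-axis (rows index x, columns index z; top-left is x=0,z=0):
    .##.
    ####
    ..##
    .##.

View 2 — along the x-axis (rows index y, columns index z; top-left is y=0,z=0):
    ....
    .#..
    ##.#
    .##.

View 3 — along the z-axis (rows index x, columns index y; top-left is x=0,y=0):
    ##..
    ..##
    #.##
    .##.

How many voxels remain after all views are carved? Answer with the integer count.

initial block: 4^3 = 64
V1 y: intersect with XZ mask (10 set) -- 40 left
V2 x: intersect with YZ mask (6 set) -- 16 left
V3 z: intersect with XY mask (9 set) -- 10 left

remaining voxels: 10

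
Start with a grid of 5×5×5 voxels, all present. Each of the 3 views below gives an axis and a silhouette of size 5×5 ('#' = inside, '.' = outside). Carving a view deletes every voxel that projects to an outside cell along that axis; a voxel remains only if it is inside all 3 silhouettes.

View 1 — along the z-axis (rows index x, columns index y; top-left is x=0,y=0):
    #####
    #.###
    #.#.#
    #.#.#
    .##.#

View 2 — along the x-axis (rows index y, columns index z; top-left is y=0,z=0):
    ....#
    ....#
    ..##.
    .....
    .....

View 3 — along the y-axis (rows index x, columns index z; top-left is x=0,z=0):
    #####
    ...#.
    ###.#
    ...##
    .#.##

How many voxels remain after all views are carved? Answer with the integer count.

before carving: 125 voxels (5×5×5)
[1] z-view keeps 18 columns → grid now 90
[2] x-view keeps 4 columns → grid now 16
[3] y-view keeps 15 columns → grid now 11

remaining voxels: 11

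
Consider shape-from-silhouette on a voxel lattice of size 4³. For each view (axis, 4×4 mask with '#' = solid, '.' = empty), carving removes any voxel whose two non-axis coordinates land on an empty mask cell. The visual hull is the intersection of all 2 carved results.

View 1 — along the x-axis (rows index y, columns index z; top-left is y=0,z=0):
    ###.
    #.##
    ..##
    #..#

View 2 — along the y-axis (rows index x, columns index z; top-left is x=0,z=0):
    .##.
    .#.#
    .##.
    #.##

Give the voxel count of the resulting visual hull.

before carving: 64 voxels (4×4×4)
after view 1 [x-axis, 10 of 16 cells solid] → remaining = 40
after view 2 [y-axis, 9 of 16 cells solid] → remaining = 21

21 voxels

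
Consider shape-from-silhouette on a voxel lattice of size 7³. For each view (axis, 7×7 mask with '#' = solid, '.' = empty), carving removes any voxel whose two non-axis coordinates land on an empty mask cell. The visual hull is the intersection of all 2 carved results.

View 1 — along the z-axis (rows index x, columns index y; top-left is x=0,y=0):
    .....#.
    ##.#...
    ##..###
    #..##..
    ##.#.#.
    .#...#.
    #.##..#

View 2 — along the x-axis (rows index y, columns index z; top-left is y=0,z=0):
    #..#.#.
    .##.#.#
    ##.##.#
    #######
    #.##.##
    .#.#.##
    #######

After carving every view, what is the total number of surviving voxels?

104 voxels

full grid |V| = 343
step 1: project along z, AND mask (22/49) → |grid| = 154
step 2: project along x, AND mask (35/49) → |grid| = 104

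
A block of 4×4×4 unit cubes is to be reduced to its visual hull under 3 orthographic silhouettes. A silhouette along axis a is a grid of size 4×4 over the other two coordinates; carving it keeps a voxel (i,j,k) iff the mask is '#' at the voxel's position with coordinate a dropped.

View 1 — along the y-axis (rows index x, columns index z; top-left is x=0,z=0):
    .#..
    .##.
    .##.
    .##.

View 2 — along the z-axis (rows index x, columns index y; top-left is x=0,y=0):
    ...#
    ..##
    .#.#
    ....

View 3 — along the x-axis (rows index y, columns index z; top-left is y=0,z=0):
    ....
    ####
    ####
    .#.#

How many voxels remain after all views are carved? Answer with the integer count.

voxel count = 7

initial block: 4^3 = 64
after view 1 [y-axis, 7 of 16 cells solid] → remaining = 28
after view 2 [z-axis, 5 of 16 cells solid] → remaining = 9
after view 3 [x-axis, 10 of 16 cells solid] → remaining = 7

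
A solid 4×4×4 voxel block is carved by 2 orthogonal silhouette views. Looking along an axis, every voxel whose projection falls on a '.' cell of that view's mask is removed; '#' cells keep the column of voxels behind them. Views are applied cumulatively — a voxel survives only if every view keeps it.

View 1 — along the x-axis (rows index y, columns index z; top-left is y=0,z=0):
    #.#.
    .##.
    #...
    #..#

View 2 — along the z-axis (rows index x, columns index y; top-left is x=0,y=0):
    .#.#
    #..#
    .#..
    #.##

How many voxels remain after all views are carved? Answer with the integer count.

remaining voxels: 15

before carving: 64 voxels (4×4×4)
carve view 1 (along x, YZ-mask fill 7/16): 28 voxels remain
carve view 2 (along z, XY-mask fill 8/16): 15 voxels remain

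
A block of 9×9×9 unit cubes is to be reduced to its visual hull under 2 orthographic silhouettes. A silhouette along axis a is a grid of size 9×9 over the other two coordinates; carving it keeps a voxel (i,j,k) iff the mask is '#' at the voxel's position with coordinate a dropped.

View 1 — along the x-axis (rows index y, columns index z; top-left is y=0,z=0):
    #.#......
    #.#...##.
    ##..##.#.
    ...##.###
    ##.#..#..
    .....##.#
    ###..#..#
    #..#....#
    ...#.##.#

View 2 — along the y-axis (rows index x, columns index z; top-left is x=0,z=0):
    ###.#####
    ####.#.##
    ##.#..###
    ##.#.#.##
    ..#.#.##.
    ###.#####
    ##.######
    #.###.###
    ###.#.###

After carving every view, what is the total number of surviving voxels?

remaining voxels: 241

start: 9×9×9 = 729 voxels
[1] x-view keeps 35 columns → grid now 315
[2] y-view keeps 61 columns → grid now 241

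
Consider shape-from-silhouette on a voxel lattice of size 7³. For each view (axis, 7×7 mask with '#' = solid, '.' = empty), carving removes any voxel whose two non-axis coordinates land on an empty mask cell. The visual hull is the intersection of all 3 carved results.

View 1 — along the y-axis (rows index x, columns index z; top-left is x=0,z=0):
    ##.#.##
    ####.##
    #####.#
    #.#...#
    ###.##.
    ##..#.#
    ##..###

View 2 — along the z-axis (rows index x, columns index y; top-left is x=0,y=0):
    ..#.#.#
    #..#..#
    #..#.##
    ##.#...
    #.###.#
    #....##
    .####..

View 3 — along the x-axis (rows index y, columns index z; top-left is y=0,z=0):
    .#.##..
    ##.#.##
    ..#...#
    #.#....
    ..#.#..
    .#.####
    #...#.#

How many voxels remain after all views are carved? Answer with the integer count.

|visual hull| = 49

start: 7×7×7 = 343 voxels
carve view 1 (along y, XZ-mask fill 34/49): 238 voxels remain
carve view 2 (along z, XY-mask fill 25/49): 123 voxels remain
carve view 3 (along x, YZ-mask fill 22/49): 49 voxels remain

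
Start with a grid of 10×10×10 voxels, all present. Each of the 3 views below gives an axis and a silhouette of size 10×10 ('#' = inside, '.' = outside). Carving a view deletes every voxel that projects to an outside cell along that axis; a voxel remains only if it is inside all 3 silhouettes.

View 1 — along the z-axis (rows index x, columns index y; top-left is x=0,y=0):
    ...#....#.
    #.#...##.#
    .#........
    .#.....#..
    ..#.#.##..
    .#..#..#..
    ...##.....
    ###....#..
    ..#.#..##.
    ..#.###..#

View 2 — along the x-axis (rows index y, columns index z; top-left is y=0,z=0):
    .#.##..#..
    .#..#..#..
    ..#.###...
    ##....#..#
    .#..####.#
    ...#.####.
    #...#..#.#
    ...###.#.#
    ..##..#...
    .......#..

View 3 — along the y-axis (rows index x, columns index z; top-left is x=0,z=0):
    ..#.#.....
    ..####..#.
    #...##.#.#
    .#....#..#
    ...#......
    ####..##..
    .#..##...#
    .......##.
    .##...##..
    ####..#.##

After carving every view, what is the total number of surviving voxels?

full grid |V| = 1000
  1. axis=2 (XY plane), |mask|=32  ⇒  voxels=320
  2. axis=0 (YZ plane), |mask|=39  ⇒  voxels=133
  3. axis=1 (XZ plane), |mask|=39  ⇒  voxels=49

remaining voxels: 49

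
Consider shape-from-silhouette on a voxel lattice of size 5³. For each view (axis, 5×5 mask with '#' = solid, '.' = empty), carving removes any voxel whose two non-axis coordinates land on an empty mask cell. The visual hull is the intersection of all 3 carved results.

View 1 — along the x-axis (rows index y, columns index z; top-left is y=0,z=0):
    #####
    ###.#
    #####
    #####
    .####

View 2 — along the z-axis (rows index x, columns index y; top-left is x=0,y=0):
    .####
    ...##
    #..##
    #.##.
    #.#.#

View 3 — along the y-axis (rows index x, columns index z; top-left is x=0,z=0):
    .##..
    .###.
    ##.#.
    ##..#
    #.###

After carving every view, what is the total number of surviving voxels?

remaining voxels: 42

full grid |V| = 125
V1 x: intersect with YZ mask (23 set) -- 115 left
V2 z: intersect with XY mask (15 set) -- 70 left
V3 y: intersect with XZ mask (15 set) -- 42 left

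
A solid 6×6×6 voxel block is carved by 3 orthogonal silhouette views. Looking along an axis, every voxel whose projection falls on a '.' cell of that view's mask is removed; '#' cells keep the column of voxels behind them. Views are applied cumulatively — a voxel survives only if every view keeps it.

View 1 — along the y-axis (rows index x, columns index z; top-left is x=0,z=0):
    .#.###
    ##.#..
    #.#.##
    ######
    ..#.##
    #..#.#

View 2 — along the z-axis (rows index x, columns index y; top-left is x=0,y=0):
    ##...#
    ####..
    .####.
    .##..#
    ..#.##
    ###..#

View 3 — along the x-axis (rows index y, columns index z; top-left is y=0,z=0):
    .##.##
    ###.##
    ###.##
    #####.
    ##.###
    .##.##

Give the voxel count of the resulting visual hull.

|visual hull| = 59

full grid |V| = 216
V1 y: intersect with XZ mask (23 set) -- 138 left
V2 z: intersect with XY mask (21 set) -- 79 left
V3 x: intersect with YZ mask (28 set) -- 59 left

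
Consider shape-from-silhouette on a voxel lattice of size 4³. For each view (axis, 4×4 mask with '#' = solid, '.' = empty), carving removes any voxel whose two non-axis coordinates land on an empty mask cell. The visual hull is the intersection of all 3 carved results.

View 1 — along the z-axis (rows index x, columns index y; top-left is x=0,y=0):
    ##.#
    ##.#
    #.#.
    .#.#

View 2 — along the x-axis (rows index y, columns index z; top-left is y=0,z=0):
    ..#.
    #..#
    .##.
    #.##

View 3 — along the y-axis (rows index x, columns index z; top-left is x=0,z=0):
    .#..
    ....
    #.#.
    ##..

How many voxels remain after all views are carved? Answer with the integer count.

before carving: 64 voxels (4×4×4)
[1] z-view keeps 10 columns → grid now 40
[2] x-view keeps 8 columns → grid now 20
[3] y-view keeps 5 columns → grid now 4

|visual hull| = 4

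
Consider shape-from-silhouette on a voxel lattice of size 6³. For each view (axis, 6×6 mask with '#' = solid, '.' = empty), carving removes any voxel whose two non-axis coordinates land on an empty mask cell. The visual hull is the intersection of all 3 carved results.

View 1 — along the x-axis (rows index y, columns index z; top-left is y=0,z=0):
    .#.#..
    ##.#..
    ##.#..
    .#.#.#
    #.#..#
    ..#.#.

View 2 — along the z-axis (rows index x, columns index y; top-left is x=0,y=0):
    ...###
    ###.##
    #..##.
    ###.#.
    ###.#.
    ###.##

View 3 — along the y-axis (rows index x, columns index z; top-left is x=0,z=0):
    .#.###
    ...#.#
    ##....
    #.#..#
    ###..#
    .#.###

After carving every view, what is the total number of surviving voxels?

remaining voxels: 33

start: 6×6×6 = 216 voxels
[1] x-view keeps 16 columns → grid now 96
[2] z-view keeps 24 columns → grid now 64
[3] y-view keeps 19 columns → grid now 33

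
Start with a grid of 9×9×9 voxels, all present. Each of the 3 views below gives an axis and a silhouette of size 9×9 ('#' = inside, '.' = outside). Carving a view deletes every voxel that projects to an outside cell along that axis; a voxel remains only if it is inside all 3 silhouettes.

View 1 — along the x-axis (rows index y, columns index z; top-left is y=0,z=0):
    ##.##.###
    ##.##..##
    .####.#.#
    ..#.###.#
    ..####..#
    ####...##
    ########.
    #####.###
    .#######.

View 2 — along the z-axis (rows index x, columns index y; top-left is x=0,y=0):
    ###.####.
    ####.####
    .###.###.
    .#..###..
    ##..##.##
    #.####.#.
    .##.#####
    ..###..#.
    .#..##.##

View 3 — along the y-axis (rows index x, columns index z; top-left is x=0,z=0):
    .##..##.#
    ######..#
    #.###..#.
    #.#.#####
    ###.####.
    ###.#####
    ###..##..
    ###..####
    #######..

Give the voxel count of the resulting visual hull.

start: 9×9×9 = 729 voxels
[1] x-view keeps 58 columns → grid now 522
[2] z-view keeps 53 columns → grid now 341
[3] y-view keeps 58 columns → grid now 229

voxel count = 229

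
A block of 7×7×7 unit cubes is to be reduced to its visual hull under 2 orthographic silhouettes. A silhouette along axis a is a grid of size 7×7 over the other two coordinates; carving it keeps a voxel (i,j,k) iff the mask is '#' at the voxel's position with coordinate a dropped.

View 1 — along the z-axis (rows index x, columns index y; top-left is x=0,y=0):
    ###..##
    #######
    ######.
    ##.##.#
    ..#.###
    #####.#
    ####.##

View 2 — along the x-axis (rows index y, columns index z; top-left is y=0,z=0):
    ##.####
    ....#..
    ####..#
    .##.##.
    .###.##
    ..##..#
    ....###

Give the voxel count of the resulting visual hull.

full grid |V| = 343
V1 z: intersect with XY mask (39 set) -- 273 left
V2 x: intersect with YZ mask (27 set) -- 150 left

voxel count = 150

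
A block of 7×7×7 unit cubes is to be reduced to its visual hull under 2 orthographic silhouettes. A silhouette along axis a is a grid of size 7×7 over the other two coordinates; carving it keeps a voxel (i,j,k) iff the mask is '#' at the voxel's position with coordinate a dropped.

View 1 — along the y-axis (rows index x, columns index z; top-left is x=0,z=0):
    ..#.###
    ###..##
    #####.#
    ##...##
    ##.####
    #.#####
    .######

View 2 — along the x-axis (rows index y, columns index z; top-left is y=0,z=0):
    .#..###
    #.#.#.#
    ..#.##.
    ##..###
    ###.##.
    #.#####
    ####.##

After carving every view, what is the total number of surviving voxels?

full grid |V| = 343
carve view 1 (along y, XZ-mask fill 37/49): 259 voxels remain
carve view 2 (along x, YZ-mask fill 33/49): 179 voxels remain

|visual hull| = 179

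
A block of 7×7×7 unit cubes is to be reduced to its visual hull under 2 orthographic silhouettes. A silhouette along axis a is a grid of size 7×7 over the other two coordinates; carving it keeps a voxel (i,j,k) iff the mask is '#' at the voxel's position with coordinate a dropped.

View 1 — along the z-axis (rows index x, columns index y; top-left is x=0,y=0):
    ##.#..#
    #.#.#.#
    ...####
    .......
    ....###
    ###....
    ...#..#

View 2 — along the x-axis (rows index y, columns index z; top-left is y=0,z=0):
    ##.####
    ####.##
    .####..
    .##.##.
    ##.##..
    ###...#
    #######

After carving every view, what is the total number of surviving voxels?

voxel count = 105

before carving: 343 voxels (7×7×7)
step 1: project along z, AND mask (20/49) → |grid| = 140
step 2: project along x, AND mask (35/49) → |grid| = 105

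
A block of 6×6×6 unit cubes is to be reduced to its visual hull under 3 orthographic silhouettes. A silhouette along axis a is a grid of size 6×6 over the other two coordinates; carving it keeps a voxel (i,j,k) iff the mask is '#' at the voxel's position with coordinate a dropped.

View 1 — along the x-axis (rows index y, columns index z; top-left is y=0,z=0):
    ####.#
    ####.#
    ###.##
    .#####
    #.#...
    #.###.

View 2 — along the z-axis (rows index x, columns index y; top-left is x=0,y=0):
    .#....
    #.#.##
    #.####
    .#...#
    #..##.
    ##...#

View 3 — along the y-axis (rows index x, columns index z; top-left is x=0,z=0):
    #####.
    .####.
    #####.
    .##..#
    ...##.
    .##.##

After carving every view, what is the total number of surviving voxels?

before carving: 216 voxels (6×6×6)
step 1: project along x, AND mask (26/36) → |grid| = 156
step 2: project along z, AND mask (18/36) → |grid| = 77
step 3: project along y, AND mask (23/36) → |grid| = 47

voxel count = 47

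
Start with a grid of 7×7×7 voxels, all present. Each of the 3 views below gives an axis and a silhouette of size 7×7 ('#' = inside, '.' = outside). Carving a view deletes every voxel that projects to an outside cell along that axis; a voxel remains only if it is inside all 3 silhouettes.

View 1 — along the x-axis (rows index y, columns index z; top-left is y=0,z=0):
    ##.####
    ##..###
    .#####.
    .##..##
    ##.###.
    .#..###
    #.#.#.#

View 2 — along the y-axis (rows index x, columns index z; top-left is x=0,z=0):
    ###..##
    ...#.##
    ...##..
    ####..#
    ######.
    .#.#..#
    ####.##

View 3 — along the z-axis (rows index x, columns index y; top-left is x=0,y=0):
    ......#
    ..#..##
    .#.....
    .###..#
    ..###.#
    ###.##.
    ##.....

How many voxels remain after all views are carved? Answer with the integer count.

full grid |V| = 343
[1] x-view keeps 33 columns → grid now 231
[2] y-view keeps 30 columns → grid now 137
[3] z-view keeps 20 columns → grid now 57

voxel count = 57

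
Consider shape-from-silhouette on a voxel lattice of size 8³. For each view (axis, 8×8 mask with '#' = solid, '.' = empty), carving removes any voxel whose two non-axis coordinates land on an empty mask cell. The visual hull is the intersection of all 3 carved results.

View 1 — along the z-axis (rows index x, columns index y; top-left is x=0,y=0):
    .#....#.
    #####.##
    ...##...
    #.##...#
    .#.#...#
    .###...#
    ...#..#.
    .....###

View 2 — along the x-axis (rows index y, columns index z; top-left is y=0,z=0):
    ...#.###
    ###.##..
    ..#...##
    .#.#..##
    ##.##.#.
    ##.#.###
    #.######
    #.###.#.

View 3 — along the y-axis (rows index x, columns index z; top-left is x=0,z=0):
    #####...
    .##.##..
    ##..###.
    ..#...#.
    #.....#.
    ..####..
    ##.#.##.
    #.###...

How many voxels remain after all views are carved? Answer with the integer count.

remaining voxels: 63

full grid |V| = 512
V1 z: intersect with XY mask (27 set) -- 216 left
V2 x: intersect with YZ mask (39 set) -- 130 left
V3 y: intersect with XZ mask (31 set) -- 63 left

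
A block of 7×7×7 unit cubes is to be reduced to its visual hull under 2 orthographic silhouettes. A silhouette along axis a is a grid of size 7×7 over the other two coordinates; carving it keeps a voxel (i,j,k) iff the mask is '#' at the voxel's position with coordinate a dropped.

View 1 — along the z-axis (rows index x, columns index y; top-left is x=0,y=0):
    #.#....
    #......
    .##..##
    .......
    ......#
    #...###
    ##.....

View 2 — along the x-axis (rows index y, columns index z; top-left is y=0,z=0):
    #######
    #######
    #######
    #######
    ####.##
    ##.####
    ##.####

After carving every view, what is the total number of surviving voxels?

start: 7×7×7 = 343 voxels
carve view 1 (along z, XY-mask fill 14/49): 98 voxels remain
carve view 2 (along x, YZ-mask fill 46/49): 92 voxels remain

|visual hull| = 92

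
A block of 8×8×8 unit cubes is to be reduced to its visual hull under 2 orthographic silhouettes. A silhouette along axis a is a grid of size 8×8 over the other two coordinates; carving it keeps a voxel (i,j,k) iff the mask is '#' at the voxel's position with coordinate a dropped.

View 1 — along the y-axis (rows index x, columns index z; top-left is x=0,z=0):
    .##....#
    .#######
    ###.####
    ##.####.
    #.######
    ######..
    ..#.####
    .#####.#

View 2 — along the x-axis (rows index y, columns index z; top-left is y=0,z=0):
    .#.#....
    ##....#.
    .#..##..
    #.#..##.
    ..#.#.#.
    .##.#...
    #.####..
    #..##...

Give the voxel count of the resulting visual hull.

start: 8×8×8 = 512 voxels
step 1: project along y, AND mask (47/64) → |grid| = 376
step 2: project along x, AND mask (26/64) → |grid| = 154

remaining voxels: 154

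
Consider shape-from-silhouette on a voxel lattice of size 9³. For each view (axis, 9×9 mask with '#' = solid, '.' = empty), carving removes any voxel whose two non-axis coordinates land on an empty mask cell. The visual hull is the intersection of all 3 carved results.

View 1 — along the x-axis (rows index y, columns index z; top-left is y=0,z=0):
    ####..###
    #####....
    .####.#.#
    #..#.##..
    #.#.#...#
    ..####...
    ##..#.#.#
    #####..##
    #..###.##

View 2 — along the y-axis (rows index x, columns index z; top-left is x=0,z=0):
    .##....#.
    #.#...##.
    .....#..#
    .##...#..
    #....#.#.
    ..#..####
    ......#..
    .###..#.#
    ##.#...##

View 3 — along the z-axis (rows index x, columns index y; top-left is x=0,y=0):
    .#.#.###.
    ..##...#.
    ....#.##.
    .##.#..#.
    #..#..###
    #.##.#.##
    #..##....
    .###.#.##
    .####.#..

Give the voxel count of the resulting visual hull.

85 voxels

start: 9×9×9 = 729 voxels
after view 1 [x-axis, 48 of 81 cells solid] → remaining = 432
after view 2 [y-axis, 31 of 81 cells solid] → remaining = 153
after view 3 [z-axis, 40 of 81 cells solid] → remaining = 85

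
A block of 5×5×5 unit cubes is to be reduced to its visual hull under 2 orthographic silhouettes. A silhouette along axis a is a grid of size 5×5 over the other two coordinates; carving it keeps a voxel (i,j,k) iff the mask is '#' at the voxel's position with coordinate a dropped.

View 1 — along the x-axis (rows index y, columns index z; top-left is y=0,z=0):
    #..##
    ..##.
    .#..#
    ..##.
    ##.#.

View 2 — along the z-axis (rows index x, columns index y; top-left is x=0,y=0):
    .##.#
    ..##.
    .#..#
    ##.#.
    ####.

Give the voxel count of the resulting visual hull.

remaining voxels: 32

start: 5×5×5 = 125 voxels
carve view 1 (along x, YZ-mask fill 12/25): 60 voxels remain
carve view 2 (along z, XY-mask fill 14/25): 32 voxels remain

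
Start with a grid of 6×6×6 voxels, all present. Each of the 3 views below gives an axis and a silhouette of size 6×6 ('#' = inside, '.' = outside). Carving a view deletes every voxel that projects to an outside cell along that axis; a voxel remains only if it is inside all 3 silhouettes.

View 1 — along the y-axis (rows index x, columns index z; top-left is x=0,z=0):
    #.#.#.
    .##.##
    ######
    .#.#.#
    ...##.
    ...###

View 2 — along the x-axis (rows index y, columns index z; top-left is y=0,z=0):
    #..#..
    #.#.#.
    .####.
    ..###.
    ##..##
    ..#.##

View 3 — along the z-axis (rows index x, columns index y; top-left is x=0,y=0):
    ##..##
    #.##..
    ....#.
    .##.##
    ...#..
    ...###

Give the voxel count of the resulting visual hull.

30 voxels

full grid |V| = 216
V1 y: intersect with XZ mask (21 set) -- 126 left
V2 x: intersect with YZ mask (19 set) -- 69 left
V3 z: intersect with XY mask (16 set) -- 30 left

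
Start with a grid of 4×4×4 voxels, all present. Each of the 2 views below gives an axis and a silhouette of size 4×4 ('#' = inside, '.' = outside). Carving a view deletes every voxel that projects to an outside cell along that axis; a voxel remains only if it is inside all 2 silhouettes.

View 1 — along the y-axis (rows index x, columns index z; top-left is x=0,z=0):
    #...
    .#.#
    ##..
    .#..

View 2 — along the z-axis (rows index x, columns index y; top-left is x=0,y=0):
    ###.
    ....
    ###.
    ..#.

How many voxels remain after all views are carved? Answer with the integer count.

10 voxels

initial block: 4^3 = 64
after view 1 [y-axis, 6 of 16 cells solid] → remaining = 24
after view 2 [z-axis, 7 of 16 cells solid] → remaining = 10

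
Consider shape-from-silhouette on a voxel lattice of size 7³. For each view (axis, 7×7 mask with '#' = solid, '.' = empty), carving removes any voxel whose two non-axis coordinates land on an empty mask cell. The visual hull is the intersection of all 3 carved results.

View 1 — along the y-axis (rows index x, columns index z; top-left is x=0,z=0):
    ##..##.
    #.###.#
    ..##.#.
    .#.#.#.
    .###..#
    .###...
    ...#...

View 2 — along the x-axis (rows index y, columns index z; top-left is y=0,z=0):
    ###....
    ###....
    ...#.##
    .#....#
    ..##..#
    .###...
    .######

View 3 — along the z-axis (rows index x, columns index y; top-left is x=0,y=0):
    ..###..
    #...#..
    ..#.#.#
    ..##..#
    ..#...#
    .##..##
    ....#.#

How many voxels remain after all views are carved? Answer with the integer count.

initial block: 7^3 = 343
carve view 1 (along y, XZ-mask fill 23/49): 161 voxels remain
carve view 2 (along x, YZ-mask fill 23/49): 84 voxels remain
carve view 3 (along z, XY-mask fill 19/49): 37 voxels remain

voxel count = 37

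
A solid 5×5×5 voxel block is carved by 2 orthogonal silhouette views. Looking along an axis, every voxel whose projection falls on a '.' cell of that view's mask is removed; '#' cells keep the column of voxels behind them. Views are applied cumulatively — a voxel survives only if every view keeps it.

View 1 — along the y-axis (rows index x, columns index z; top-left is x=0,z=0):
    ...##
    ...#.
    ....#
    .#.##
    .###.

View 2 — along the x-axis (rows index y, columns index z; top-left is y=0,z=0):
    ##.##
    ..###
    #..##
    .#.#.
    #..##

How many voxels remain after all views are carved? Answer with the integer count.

voxel count = 37

before carving: 125 voxels (5×5×5)
after view 1 [y-axis, 10 of 25 cells solid] → remaining = 50
after view 2 [x-axis, 15 of 25 cells solid] → remaining = 37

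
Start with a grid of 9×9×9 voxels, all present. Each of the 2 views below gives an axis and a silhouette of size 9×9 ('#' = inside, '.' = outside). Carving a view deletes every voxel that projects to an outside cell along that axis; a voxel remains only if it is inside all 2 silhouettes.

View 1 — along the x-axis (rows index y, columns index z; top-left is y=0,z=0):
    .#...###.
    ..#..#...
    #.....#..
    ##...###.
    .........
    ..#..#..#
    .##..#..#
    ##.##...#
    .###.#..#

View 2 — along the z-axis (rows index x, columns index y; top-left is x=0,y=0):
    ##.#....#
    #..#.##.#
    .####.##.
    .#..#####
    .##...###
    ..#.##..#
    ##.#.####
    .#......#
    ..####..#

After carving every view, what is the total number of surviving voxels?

initial block: 9^3 = 729
  1. axis=0 (YZ plane), |mask|=30  ⇒  voxels=270
  2. axis=2 (XY plane), |mask|=44  ⇒  voxels=152

|visual hull| = 152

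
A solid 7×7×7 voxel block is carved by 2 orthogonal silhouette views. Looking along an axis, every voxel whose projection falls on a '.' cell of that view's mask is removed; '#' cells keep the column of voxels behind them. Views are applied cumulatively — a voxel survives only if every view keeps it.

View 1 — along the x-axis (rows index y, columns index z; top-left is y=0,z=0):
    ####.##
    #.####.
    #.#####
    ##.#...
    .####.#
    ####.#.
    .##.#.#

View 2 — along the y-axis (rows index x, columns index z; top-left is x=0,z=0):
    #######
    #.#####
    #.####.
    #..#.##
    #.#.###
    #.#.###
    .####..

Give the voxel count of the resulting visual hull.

remaining voxels: 174

before carving: 343 voxels (7×7×7)
carve view 1 (along x, YZ-mask fill 34/49): 238 voxels remain
carve view 2 (along y, XZ-mask fill 36/49): 174 voxels remain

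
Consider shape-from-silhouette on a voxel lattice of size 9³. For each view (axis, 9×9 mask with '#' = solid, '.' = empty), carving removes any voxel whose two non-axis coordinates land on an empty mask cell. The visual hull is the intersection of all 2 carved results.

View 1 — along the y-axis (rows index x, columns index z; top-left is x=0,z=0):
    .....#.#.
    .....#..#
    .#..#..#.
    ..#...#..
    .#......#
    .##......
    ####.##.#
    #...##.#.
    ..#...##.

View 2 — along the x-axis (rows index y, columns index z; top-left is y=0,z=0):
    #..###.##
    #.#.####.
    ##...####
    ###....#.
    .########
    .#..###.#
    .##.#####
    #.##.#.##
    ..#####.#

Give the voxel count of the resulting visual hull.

before carving: 729 voxels (9×9×9)
after view 1 [y-axis, 27 of 81 cells solid] → remaining = 243
after view 2 [x-axis, 54 of 81 cells solid] → remaining = 169

voxel count = 169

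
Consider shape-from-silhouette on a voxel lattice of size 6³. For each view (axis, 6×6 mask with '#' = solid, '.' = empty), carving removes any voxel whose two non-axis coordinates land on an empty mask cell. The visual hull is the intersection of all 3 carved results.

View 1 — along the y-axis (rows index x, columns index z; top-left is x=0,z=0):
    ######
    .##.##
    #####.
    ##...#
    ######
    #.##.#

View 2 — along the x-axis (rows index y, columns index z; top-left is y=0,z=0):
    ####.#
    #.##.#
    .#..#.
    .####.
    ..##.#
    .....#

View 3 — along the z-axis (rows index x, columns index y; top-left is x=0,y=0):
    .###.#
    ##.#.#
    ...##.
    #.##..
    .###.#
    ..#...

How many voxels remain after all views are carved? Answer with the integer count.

voxel count = 42

before carving: 216 voxels (6×6×6)
[1] y-view keeps 28 columns → grid now 168
[2] x-view keeps 19 columns → grid now 89
[3] z-view keeps 18 columns → grid now 42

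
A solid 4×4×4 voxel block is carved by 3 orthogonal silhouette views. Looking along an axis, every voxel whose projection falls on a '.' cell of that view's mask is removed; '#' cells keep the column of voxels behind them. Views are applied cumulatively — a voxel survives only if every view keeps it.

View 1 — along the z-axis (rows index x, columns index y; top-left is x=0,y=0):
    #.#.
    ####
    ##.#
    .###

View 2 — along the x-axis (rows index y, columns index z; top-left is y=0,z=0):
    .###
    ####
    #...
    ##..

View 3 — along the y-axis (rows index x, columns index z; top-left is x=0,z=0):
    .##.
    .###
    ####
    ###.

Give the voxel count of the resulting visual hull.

before carving: 64 voxels (4×4×4)
carve view 1 (along z, XY-mask fill 12/16): 48 voxels remain
carve view 2 (along x, YZ-mask fill 10/16): 30 voxels remain
carve view 3 (along y, XZ-mask fill 12/16): 24 voxels remain

|visual hull| = 24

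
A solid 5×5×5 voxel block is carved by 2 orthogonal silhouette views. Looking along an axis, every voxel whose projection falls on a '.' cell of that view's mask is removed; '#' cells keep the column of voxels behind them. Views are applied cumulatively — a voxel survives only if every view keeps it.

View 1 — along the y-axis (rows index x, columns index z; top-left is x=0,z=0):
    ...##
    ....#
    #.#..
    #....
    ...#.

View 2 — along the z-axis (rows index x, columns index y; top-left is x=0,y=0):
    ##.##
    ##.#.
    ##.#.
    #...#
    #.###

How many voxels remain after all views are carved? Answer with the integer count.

start: 5×5×5 = 125 voxels
[1] y-view keeps 7 columns → grid now 35
[2] z-view keeps 16 columns → grid now 23

voxel count = 23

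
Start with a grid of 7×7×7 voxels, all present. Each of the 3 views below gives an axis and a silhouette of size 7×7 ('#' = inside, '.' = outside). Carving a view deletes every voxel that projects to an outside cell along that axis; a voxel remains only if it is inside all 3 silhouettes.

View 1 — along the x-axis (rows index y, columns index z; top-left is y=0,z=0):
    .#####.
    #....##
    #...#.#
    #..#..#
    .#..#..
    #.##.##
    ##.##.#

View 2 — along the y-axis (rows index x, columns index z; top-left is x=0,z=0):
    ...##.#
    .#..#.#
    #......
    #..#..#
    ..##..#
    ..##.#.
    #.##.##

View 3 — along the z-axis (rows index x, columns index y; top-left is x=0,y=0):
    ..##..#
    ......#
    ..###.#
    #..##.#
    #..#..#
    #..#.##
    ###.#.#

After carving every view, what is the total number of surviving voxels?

initial block: 7^3 = 343
[1] x-view keeps 26 columns → grid now 182
[2] y-view keeps 21 columns → grid now 83
[3] z-view keeps 24 columns → grid now 45

|visual hull| = 45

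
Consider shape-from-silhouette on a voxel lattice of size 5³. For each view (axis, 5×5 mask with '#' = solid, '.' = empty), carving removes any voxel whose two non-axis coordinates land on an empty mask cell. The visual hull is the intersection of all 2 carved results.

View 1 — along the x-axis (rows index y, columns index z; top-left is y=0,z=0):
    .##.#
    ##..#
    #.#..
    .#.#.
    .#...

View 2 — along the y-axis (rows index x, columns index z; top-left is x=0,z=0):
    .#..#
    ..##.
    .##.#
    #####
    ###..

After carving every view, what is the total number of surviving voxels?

before carving: 125 voxels (5×5×5)
[1] x-view keeps 11 columns → grid now 55
[2] y-view keeps 15 columns → grid now 36

remaining voxels: 36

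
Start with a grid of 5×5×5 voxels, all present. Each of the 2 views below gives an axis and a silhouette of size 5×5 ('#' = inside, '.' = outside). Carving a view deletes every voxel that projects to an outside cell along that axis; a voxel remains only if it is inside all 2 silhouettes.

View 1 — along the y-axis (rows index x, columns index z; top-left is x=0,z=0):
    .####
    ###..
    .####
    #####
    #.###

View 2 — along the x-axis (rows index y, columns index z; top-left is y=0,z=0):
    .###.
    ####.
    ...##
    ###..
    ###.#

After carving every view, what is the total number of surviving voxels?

before carving: 125 voxels (5×5×5)
V1 y: intersect with XZ mask (20 set) -- 100 left
V2 x: intersect with YZ mask (16 set) -- 65 left

remaining voxels: 65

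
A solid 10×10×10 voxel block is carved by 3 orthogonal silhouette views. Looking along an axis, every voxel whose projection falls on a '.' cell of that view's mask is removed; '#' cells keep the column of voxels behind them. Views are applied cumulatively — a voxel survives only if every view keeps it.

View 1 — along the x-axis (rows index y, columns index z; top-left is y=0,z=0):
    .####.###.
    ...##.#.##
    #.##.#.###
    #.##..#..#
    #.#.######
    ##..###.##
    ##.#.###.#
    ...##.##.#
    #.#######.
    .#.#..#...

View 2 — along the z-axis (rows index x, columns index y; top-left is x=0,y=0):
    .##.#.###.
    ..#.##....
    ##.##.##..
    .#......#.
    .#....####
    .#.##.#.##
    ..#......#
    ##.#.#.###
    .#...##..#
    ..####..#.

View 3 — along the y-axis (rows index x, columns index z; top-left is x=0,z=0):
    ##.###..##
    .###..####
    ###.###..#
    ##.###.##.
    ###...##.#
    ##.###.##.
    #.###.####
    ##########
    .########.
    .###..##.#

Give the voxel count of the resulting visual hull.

before carving: 1000 voxels (10×10×10)
[1] x-view keeps 62 columns → grid now 620
[2] z-view keeps 46 columns → grid now 283
[3] y-view keeps 73 columns → grid now 198

|visual hull| = 198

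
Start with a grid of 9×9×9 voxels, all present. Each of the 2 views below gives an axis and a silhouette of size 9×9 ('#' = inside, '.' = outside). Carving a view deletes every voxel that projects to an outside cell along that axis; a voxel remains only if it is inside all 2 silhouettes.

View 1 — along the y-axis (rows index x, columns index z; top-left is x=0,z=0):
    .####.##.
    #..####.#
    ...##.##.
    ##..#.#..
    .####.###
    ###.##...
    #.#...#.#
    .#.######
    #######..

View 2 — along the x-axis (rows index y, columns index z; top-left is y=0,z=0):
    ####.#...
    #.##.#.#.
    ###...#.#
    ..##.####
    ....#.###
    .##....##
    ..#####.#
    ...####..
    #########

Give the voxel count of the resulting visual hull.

|visual hull| = 263

before carving: 729 voxels (9×9×9)
after view 1 [y-axis, 50 of 81 cells solid] → remaining = 450
after view 2 [x-axis, 48 of 81 cells solid] → remaining = 263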